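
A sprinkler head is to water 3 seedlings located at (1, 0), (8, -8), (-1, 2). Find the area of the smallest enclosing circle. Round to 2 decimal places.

142.16

Call the three points A, B, C in the order given.
Side lengths²: AB² = 113, AC² = 8, BC² = 181.
Since BC² = 181 ≥ 113 + 8 = 121, the angle opposite BC is not acute, so the smallest enclosing circle has BC as diameter.
Centre = midpoint of BC = (3.5, -3), r² = 181/4 = 45.25.
Area = π·r² = π·45.25 ≈ 142.16.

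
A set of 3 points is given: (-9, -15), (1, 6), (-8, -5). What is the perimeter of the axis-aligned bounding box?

62

Width = max x − min x = 1 − (-9) = 10.
Height = max y − min y = 6 − (-15) = 21.
Perimeter = 2(10 + 21) = 62.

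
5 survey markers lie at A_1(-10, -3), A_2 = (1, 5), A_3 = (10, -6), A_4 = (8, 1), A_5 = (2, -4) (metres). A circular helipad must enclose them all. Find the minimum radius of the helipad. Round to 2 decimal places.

By Welzl's lemma the MEC is supported by two points (diametrically opposite) or three points (on a circumcircle).
The farthest pair is A_1–A_3 with squared distance 409. The circle on this segment as diameter has centre (0, -4.5) and r² = 409/4 = 102.25.
Check A_2: distance² to centre = 91.25 ≤ 102.25, so it lies inside.
All remaining points lie in this disk, and no smaller disk contains both endpoints, so this is the minimum enclosing circle.
r = √(102.25) ≈ 10.11.

10.11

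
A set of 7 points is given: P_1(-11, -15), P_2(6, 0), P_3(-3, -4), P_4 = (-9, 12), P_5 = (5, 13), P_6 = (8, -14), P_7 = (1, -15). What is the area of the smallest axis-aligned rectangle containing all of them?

x ranges over [-11, 8], width 19.
y ranges over [-15, 13], height 28.
Area = 19 × 28 = 532.

532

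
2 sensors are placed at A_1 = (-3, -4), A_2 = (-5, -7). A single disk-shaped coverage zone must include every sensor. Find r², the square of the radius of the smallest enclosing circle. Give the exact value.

The smallest circle enclosing two points has them as diameter endpoints.
Centre = midpoint = (-4, -5.5); r² = |A_1A_2|²/4 = 13/4 = 3.25.

3.25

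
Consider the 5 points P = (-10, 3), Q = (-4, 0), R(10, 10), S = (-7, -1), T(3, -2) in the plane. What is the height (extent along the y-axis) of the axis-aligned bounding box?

max y = 10, min y = -2, so height = 12.

12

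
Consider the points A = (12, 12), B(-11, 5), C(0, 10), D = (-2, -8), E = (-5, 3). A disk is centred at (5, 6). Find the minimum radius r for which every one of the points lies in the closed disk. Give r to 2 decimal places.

16.03

The required radius is the distance from (5, 6) to the farthest point.
Squared distances: 85, 257, 41, 245, 109.
Maximum is 257, attained at B.
r = √257 ≈ 16.03.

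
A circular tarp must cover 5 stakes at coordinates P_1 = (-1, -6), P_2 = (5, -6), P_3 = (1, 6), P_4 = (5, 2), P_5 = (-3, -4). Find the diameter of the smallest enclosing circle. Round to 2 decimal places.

By Welzl's lemma the MEC is supported by two points (diametrically opposite) or three points (on a circumcircle).
The minimum enclosing circle is determined by three boundary points: P_1, P_2, P_3.
Their circumcentre is (2, -1/3) with r² = 370/9.
The farthest remaining point P_5 is at distance² 346/9 ≤ 370/9.
Diameter = 2r = 2√(370/9) ≈ 12.82.

12.82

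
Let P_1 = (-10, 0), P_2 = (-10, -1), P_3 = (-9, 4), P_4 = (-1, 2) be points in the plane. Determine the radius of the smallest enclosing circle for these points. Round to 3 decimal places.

By Welzl's lemma the MEC is supported by two points (diametrically opposite) or three points (on a circumcircle).
The minimum enclosing circle is determined by three boundary points: P_2, P_3, P_4.
Their circumcentre is (-39/7, 5/7) with r² = 1105/49.
The farthest remaining point P_1 is at distance² 986/49 ≤ 1105/49.
r = √(1105/49) ≈ 4.749.

4.749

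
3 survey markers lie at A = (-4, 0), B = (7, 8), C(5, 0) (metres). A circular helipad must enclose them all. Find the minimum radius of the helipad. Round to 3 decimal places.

Side lengths²: AB² = 185, AC² = 81, BC² = 68.
Since AB² = 185 ≥ 81 + 68 = 149, the angle opposite AB is not acute, so the smallest enclosing circle has AB as diameter.
Centre = midpoint of AB = (1.5, 4), r² = 185/4 = 46.25.
r = √(46.25) ≈ 6.801.

6.801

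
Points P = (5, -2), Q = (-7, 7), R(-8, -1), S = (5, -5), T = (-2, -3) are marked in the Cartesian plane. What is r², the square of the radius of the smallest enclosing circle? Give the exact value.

72

By Welzl's lemma the MEC is supported by two points (diametrically opposite) or three points (on a circumcircle).
The farthest pair is Q–S with squared distance 288. The circle on this segment as diameter has centre (-1, 1) and r² = 288/4 = 72.
Check P: distance² to centre = 45 ≤ 72, so it lies inside.
All remaining points lie in this disk, and no smaller disk contains both endpoints, so this is the minimum enclosing circle.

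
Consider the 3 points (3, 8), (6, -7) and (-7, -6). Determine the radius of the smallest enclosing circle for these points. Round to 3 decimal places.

8.936

Call the three points A, B, C in the order given.
Side lengths²: AB² = 234, AC² = 296, BC² = 170.
Since AC² = 296 < 234 + 170 = 404, the triangle is acute, so the smallest enclosing circle is the circumcircle.
Circumcentre = (-0.03125, -0.40625), r² = 79.853515625.
r = √(79.853515625) ≈ 8.936.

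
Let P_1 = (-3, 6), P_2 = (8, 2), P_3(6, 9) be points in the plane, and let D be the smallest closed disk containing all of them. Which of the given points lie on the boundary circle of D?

Side lengths²: P_1P_2² = 137, P_1P_3² = 90, P_2P_3² = 53.
Since P_1P_2² = 137 < 90 + 53 = 143, the triangle is acute, so the smallest enclosing circle is the circumcircle.
Circumcentre = (119/46, 195/46), r² = 36305/1058.
The points at distance exactly r from the centre are P_1, P_2, P_3 — 3 points.

P_1, P_2, P_3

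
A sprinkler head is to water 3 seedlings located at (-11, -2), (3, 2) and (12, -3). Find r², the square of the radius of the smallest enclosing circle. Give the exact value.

132.5

Call the three points A, B, C in the order given.
Side lengths²: AB² = 212, AC² = 530, BC² = 106.
Since AC² = 530 ≥ 212 + 106 = 318, the angle opposite AC is not acute, so the smallest enclosing circle has AC as diameter.
Centre = midpoint of AC = (0.5, -2.5), r² = 530/4 = 132.5.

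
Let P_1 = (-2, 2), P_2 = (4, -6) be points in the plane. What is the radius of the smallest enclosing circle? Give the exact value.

The smallest circle enclosing two points has them as diameter endpoints.
Centre = midpoint = (1, -2); r² = |P_1P_2|²/4 = 100/4 = 25.
r = √25 = 5.

5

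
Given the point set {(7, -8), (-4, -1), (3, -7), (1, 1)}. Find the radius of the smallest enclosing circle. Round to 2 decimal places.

6.52

The minimum enclosing circle of a finite set is fixed by two of the points (as a diameter) or three (as a circumcircle).
The farthest pair is (7, -8)–(-4, -1) with squared distance 170. The circle on this segment as diameter has centre (1.5, -4.5) and r² = 170/4 = 42.5.
Check (3, -7): distance² to centre = 8.5 ≤ 42.5, so it lies inside.
All remaining points lie in this disk, and no smaller disk contains both endpoints, so this is the minimum enclosing circle.
r = √(42.5) ≈ 6.52.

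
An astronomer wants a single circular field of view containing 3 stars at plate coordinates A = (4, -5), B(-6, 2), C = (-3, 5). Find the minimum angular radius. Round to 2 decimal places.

6.20

Side lengths²: AB² = 149, AC² = 149, BC² = 18.
Since AC² = 149 < 149 + 18 = 167, the triangle is acute, so the smallest enclosing circle is the circumcircle.
Circumcentre = (-13/34, -21/34), r² = 22201/578.
r = √(22201/578) ≈ 6.20.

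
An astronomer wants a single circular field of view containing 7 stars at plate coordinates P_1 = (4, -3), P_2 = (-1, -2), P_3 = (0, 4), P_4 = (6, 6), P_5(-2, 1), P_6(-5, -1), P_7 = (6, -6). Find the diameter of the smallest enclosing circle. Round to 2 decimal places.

By Welzl's lemma the MEC is supported by two points (diametrically opposite) or three points (on a circumcircle).
The minimum enclosing circle is determined by three boundary points: P_4, P_6, P_7.
Their circumcentre is (23/11, 0) with r² = 6205/121.
The farthest remaining point P_3 is at distance² 2465/121 ≤ 6205/121.
Diameter = 2r = 2√(6205/121) ≈ 14.32.

14.32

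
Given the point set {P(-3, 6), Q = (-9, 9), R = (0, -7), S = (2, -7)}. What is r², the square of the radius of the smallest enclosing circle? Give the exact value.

94.25

A smallest enclosing disk is always determined by at most three of the input points on its boundary.
The farthest pair is Q–S with squared distance 377. The circle on this segment as diameter has centre (-3.5, 1) and r² = 377/4 = 94.25.
Check P: distance² to centre = 25.25 ≤ 94.25, so it lies inside.
All remaining points lie in this disk, and no smaller disk contains both endpoints, so this is the minimum enclosing circle.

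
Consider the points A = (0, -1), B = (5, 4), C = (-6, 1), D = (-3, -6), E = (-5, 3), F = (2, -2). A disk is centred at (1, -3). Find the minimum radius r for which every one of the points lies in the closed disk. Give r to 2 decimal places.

The required radius is the distance from (1, -3) to the farthest point.
Squared distances: 5, 65, 65, 25, 72, 2.
Maximum is 72, attained at E.
r = √72 ≈ 8.49.

8.49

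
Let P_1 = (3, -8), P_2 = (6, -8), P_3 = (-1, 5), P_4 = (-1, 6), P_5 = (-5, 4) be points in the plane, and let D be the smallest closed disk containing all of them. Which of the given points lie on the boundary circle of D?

P_2, P_4, P_5

The farthest pair is P_2–P_5 with squared distance 265. The circle on this segment as diameter has centre (0.5, -2) and r² = 265/4 = 66.25.
Check P_1: distance² to centre = 42.25 ≤ 66.25, so it lies inside.
All remaining points lie in this disk, and no smaller disk contains both endpoints, so this is the minimum enclosing circle.
The points at distance exactly r from the centre are P_2, P_4, P_5 — 3 points.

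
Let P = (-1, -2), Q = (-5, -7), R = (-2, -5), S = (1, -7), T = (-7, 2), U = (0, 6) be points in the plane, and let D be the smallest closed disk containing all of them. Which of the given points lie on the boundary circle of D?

Q, S, U

The minimum enclosing circle of a finite set is fixed by two of the points (as a diameter) or three (as a circumcircle).
The minimum enclosing circle is determined by three boundary points: Q, S, U.
Their circumcentre is (-2, -9/13) with r² = 8245/169.
The farthest remaining point T is at distance² 5450/169 ≤ 8245/169.
The points at distance exactly r from the centre are Q, S, U — 3 points.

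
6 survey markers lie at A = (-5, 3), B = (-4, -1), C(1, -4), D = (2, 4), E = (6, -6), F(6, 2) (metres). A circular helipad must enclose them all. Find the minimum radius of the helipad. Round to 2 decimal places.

7.11

The farthest pair is A–E with squared distance 202. The circle on this segment as diameter has centre (0.5, -1.5) and r² = 202/4 = 50.5.
Check B: distance² to centre = 20.5 ≤ 50.5, so it lies inside.
All remaining points lie in this disk, and no smaller disk contains both endpoints, so this is the minimum enclosing circle.
r = √(50.5) ≈ 7.11.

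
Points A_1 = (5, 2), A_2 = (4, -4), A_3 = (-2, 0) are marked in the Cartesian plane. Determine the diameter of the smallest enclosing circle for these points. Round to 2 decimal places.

7.98

Side lengths²: A_1A_2² = 37, A_1A_3² = 53, A_2A_3² = 52.
Since A_1A_3² = 53 < 52 + 37 = 89, the triangle is acute, so the smallest enclosing circle is the circumcircle.
Circumcentre = (1.95, -0.575), r² = 15.933125.
Diameter = 2r = 2√(15.933125) ≈ 7.98.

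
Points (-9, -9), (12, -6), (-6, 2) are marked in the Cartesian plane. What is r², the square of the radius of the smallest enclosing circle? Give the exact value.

Call the three points A, B, C in the order given.
Side lengths²: AB² = 450, AC² = 130, BC² = 388.
Since AB² = 450 < 388 + 130 = 518, the triangle is acute, so the smallest enclosing circle is the circumcircle.
Circumcentre = (47/37, -218/37), r² = 157625/1369.

157625/1369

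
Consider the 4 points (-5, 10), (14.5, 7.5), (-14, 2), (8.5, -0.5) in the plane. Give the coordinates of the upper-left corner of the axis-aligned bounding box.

(-14, 10)

x-range [-14, 14.5], y-range [-0.5, 10].
The upper-left corner is (-14, 10).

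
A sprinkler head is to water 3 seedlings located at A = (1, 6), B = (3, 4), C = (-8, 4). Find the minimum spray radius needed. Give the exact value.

Side lengths²: AB² = 8, AC² = 85, BC² = 121.
Since BC² = 121 ≥ 85 + 8 = 93, the angle opposite BC is not acute, so the smallest enclosing circle has BC as diameter.
Centre = midpoint of BC = (-2.5, 4), r² = 121/4 = 30.25.
r = √(30.25) = 5.5.

5.5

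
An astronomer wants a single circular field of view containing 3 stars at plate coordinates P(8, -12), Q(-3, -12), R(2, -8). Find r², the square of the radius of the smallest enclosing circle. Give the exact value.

30.25

Side lengths²: PQ² = 121, PR² = 52, QR² = 41.
Since PQ² = 121 ≥ 52 + 41 = 93, the angle opposite PQ is not acute, so the smallest enclosing circle has PQ as diameter.
Centre = midpoint of PQ = (2.5, -12), r² = 121/4 = 30.25.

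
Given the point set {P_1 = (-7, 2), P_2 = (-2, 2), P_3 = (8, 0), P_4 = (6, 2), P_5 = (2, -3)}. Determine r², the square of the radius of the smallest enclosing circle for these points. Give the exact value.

57.25

The minimum enclosing circle of a finite set is fixed by two of the points (as a diameter) or three (as a circumcircle).
The farthest pair is P_1–P_3 with squared distance 229. The circle on this segment as diameter has centre (0.5, 1) and r² = 229/4 = 57.25.
Check P_2: distance² to centre = 7.25 ≤ 57.25, so it lies inside.
All remaining points lie in this disk, and no smaller disk contains both endpoints, so this is the minimum enclosing circle.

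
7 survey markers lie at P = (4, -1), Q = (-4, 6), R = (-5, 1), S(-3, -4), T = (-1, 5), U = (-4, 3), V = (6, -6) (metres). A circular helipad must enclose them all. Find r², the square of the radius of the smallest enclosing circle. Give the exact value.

61

The farthest pair is Q–V with squared distance 244. The circle on this segment as diameter has centre (1, 0) and r² = 244/4 = 61.
Check P: distance² to centre = 10 ≤ 61, so it lies inside.
All remaining points lie in this disk, and no smaller disk contains both endpoints, so this is the minimum enclosing circle.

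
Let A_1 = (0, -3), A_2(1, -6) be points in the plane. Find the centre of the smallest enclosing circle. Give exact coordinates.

(0.5, -4.5)

The smallest circle enclosing two points has them as diameter endpoints.
Centre = midpoint = (0.5, -4.5); r² = |A_1A_2|²/4 = 10/4 = 2.5.
Centre = (0.5, -4.5).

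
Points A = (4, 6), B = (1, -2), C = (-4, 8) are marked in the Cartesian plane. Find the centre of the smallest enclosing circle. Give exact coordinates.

(-13/14, 23/7)

Side lengths²: AB² = 73, AC² = 68, BC² = 125.
Since BC² = 125 < 73 + 68 = 141, the triangle is acute, so the smallest enclosing circle is the circumcircle.
Circumcentre = (-13/14, 23/7), r² = 6205/196.
Centre = (-13/14, 23/7).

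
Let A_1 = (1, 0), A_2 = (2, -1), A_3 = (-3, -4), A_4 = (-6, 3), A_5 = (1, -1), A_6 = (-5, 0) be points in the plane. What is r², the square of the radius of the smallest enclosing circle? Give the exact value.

2465/121

A smallest enclosing disk is always determined by at most three of the input points on its boundary.
The minimum enclosing circle is determined by three boundary points: A_2, A_3, A_4.
Their circumcentre is (-25/11, 5/11) with r² = 2465/121.
The farthest remaining point A_5 is at distance² 1552/121 ≤ 2465/121.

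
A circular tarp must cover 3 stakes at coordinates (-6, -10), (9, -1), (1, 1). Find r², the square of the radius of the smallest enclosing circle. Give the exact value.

76.5

Call the three points A, B, C in the order given.
Side lengths²: AB² = 306, AC² = 170, BC² = 68.
Since AB² = 306 ≥ 170 + 68 = 238, the angle opposite AB is not acute, so the smallest enclosing circle has AB as diameter.
Centre = midpoint of AB = (1.5, -5.5), r² = 306/4 = 76.5.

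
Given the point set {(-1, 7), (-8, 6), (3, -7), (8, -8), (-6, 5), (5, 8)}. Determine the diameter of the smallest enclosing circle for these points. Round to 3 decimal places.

The farthest pair is (-8, 6)–(8, -8) with squared distance 452. The circle on this segment as diameter has centre (0, -1) and r² = 452/4 = 113.
Check (-1, 7): distance² to centre = 65 ≤ 113, so it lies inside.
All remaining points lie in this disk, and no smaller disk contains both endpoints, so this is the minimum enclosing circle.
Diameter = 2r = 2√113 ≈ 21.260.

21.260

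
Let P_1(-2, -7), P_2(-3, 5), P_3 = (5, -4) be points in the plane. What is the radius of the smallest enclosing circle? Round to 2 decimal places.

Side lengths²: P_1P_2² = 145, P_1P_3² = 58, P_2P_3² = 145.
Since P_2P_3² = 145 < 145 + 58 = 203, the triangle is acute, so the smallest enclosing circle is the circumcircle.
Circumcentre = (-0.5, -5/6), r² = 725/18.
r = √(725/18) ≈ 6.35.

6.35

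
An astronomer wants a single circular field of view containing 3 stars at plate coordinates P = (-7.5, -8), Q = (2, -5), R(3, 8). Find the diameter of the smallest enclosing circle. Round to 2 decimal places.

19.14

Side lengths²: PQ² = 99.25, PR² = 366.25, QR² = 170.
Since PR² = 366.25 ≥ 170 + 99.25 = 269.25, the angle opposite PR is not acute, so the smallest enclosing circle has PR as diameter.
Centre = midpoint of PR = (-2.25, 0), r² = 366.25/4 = 91.5625.
Diameter = 2r = 2√(91.5625) ≈ 19.14.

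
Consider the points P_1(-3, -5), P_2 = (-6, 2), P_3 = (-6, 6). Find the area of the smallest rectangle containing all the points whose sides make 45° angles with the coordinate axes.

In coordinates u = x + y, v = x − y the rectangle is axis-aligned; the map (x,y)→(u,v) scales areas by 2.
u-values: -8, -4, 0; range = 0 − (-8) = 8.
v-values: 2, -8, -12; range = 2 − (-12) = 14.
Area = (8 × 14) / 2 = 56.

56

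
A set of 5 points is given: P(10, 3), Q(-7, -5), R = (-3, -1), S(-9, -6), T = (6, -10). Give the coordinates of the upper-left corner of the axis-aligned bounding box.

(-9, 3)

x-range [-9, 10], y-range [-10, 3].
The upper-left corner is (-9, 3).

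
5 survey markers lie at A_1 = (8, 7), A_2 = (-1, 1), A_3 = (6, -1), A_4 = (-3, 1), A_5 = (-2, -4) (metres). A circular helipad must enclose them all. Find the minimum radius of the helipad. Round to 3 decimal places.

7.433

A smallest enclosing disk is always determined by at most three of the input points on its boundary.
The farthest pair is A_1–A_5 with squared distance 221. The circle on this segment as diameter has centre (3, 1.5) and r² = 221/4 = 55.25.
Check A_2: distance² to centre = 16.25 ≤ 55.25, so it lies inside.
All remaining points lie in this disk, and no smaller disk contains both endpoints, so this is the minimum enclosing circle.
r = √(55.25) ≈ 7.433.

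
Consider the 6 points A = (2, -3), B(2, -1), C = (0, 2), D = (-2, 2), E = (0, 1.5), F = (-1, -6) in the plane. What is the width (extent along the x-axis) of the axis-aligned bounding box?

4

max x = 2, min x = -2, so width = 4.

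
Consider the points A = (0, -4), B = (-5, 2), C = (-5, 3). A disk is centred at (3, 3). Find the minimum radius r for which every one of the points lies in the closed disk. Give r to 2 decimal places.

8.06

The required radius is the distance from (3, 3) to the farthest point.
Squared distances: 58, 65, 64.
Maximum is 65, attained at B.
r = √65 ≈ 8.06.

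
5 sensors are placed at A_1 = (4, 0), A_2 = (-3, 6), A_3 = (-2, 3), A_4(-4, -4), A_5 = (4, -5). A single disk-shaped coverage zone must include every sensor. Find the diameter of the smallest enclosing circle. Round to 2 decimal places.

13.04

By Welzl's lemma the MEC is supported by two points (diametrically opposite) or three points (on a circumcircle).
The farthest pair is A_2–A_5 with squared distance 170. The circle on this segment as diameter has centre (0.5, 0.5) and r² = 170/4 = 42.5.
Check A_1: distance² to centre = 12.5 ≤ 42.5, so it lies inside.
All remaining points lie in this disk, and no smaller disk contains both endpoints, so this is the minimum enclosing circle.
Diameter = 2r = 2√(42.5) ≈ 13.04.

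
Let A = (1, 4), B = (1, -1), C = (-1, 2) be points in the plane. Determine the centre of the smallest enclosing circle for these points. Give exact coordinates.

Side lengths²: AB² = 25, AC² = 8, BC² = 13.
Since AB² = 25 ≥ 13 + 8 = 21, the angle opposite AB is not acute, so the smallest enclosing circle has AB as diameter.
Centre = midpoint of AB = (1, 1.5), r² = 25/4 = 6.25.
Centre = (1, 1.5).

(1, 1.5)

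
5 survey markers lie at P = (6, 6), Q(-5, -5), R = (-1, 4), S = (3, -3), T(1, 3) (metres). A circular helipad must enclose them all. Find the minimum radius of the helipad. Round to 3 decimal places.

The minimum enclosing circle of a finite set is fixed by two of the points (as a diameter) or three (as a circumcircle).
The farthest pair is P–Q with squared distance 242. The circle on this segment as diameter has centre (0.5, 0.5) and r² = 242/4 = 60.5.
Check R: distance² to centre = 14.5 ≤ 60.5, so it lies inside.
All remaining points lie in this disk, and no smaller disk contains both endpoints, so this is the minimum enclosing circle.
r = √(60.5) ≈ 7.778.

7.778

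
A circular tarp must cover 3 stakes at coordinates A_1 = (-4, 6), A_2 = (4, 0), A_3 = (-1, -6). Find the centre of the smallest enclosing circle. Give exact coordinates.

Side lengths²: A_1A_2² = 100, A_1A_3² = 153, A_2A_3² = 61.
Since A_1A_3² = 153 < 100 + 61 = 161, the triangle is acute, so the smallest enclosing circle is the circumcircle.
Circumcentre = (-57/26, 1/13), r² = 25925/676.
Centre = (-57/26, 1/13).

(-57/26, 1/13)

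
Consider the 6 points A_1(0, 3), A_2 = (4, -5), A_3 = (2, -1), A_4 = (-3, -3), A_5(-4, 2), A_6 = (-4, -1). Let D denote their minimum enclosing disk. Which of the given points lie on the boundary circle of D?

A_2, A_5

A smallest enclosing disk is always determined by at most three of the input points on its boundary.
The farthest pair is A_2–A_5 with squared distance 113. The circle on this segment as diameter has centre (0, -1.5) and r² = 113/4 = 28.25.
Check A_1: distance² to centre = 20.25 ≤ 28.25, so it lies inside.
All remaining points lie in this disk, and no smaller disk contains both endpoints, so this is the minimum enclosing circle.
The points at distance exactly r from the centre are A_2, A_5 — 2 points.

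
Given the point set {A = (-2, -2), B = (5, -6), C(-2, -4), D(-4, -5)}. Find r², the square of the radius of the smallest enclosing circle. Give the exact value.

20.5

A smallest enclosing disk is always determined by at most three of the input points on its boundary.
The farthest pair is B–D with squared distance 82. The circle on this segment as diameter has centre (0.5, -5.5) and r² = 82/4 = 20.5.
Check A: distance² to centre = 18.5 ≤ 20.5, so it lies inside.
All remaining points lie in this disk, and no smaller disk contains both endpoints, so this is the minimum enclosing circle.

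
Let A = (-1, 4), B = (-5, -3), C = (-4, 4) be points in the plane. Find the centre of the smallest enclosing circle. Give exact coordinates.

(-3, 0.5)

Side lengths²: AB² = 65, AC² = 9, BC² = 50.
Since AB² = 65 ≥ 50 + 9 = 59, the angle opposite AB is not acute, so the smallest enclosing circle has AB as diameter.
Centre = midpoint of AB = (-3, 0.5), r² = 65/4 = 16.25.
Centre = (-3, 0.5).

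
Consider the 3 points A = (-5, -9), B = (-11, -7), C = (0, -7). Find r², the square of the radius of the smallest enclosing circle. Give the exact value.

30.25

Side lengths²: AB² = 40, AC² = 29, BC² = 121.
Since BC² = 121 ≥ 40 + 29 = 69, the angle opposite BC is not acute, so the smallest enclosing circle has BC as diameter.
Centre = midpoint of BC = (-5.5, -7), r² = 121/4 = 30.25.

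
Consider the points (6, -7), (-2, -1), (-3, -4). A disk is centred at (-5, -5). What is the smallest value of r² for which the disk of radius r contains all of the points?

The required radius is the distance from (-5, -5) to the farthest point.
Squared distances: 125, 25, 5.
Maximum is 125, attained at (6, -7).

125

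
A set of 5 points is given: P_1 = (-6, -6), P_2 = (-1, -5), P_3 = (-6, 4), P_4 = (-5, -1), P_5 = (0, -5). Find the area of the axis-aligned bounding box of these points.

x ranges over [-6, 0], width 6.
y ranges over [-6, 4], height 10.
Area = 6 × 10 = 60.

60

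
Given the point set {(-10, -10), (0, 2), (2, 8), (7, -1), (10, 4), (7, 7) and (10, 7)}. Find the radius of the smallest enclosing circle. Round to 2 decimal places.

A smallest enclosing disk is always determined by at most three of the input points on its boundary.
The farthest pair is (-10, -10)–(10, 7) with squared distance 689. The circle on this segment as diameter has centre (0, -1.5) and r² = 689/4 = 172.25.
Check (0, 2): distance² to centre = 12.25 ≤ 172.25, so it lies inside.
All remaining points lie in this disk, and no smaller disk contains both endpoints, so this is the minimum enclosing circle.
r = √(172.25) ≈ 13.12.

13.12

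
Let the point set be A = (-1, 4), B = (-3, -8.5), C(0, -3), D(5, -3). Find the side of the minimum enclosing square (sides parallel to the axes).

12.5

The bounding box has width 8 and height 12.5.
An axis-aligned square enclosing the set must have side ≥ max(width, height).
So the minimum side is max(8, 12.5) = 12.5.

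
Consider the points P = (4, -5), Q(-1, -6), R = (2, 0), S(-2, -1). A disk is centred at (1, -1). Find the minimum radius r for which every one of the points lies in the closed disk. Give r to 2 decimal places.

The required radius is the distance from (1, -1) to the farthest point.
Squared distances: 25, 29, 2, 9.
Maximum is 29, attained at Q.
r = √29 ≈ 5.39.

5.39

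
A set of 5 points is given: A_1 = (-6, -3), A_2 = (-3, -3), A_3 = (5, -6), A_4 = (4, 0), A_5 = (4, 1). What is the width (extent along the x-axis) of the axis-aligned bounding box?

max x = 5, min x = -6, so width = 11.

11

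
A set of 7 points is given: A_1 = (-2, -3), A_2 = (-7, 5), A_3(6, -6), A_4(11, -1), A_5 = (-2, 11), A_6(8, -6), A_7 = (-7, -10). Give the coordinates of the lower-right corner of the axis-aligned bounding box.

x-range [-7, 11], y-range [-10, 11].
The lower-right corner is (11, -10).

(11, -10)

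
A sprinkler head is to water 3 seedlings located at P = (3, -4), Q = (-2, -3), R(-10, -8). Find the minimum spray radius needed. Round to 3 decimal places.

Side lengths²: PQ² = 26, PR² = 185, QR² = 89.
Since PR² = 185 ≥ 89 + 26 = 115, the angle opposite PR is not acute, so the smallest enclosing circle has PR as diameter.
Centre = midpoint of PR = (-3.5, -6), r² = 185/4 = 46.25.
r = √(46.25) ≈ 6.801.

6.801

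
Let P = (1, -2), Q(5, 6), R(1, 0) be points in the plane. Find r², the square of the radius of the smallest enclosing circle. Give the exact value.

20

Side lengths²: PQ² = 80, PR² = 4, QR² = 52.
Since PQ² = 80 ≥ 52 + 4 = 56, the angle opposite PQ is not acute, so the smallest enclosing circle has PQ as diameter.
Centre = midpoint of PQ = (3, 2), r² = 80/4 = 20.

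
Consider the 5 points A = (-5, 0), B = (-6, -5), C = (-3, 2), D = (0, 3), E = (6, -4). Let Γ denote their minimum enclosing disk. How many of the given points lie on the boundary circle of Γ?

The minimum enclosing circle of a finite set is fixed by two of the points (as a diameter) or three (as a circumcircle).
The minimum enclosing circle is determined by three boundary points: B, D, E.
Their circumcentre is (-1/9, -19/6) with r² = 12325/324.
The farthest remaining point C is at distance² 11353/324 ≤ 12325/324.
The points at distance exactly r from the centre are B, D, E — 3 points.

3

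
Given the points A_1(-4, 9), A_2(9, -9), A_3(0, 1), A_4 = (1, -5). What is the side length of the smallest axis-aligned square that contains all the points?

18

The bounding box has width 13 and height 18.
An axis-aligned square enclosing the set must have side ≥ max(width, height).
So the minimum side is max(13, 18) = 18.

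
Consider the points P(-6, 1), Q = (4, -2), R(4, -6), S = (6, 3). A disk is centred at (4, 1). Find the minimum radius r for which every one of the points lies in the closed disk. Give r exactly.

The required radius is the distance from (4, 1) to the farthest point.
Squared distances: 100, 9, 49, 8.
Maximum is 100, attained at P.
r = √100 = 10.

10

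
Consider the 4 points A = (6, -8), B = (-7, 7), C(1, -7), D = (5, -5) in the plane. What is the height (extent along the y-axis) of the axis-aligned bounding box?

max y = 7, min y = -8, so height = 15.

15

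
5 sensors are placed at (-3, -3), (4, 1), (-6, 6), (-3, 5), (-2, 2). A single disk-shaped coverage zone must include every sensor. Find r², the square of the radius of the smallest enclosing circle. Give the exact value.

The minimum enclosing circle of a finite set is fixed by two of the points (as a diameter) or three (as a circumcircle).
The minimum enclosing circle is determined by three boundary points: (-3, -3), (4, 1), (-6, 6).
Their circumcentre is (-1.5, 2.5) with r² = 32.5.
The farthest remaining point (-3, 5) is at distance² 8.5 ≤ 32.5.

32.5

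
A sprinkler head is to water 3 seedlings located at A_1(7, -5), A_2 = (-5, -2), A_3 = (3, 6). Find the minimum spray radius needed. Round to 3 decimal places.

6.825

Side lengths²: A_1A_2² = 153, A_1A_3² = 137, A_2A_3² = 128.
Since A_1A_2² = 153 < 137 + 128 = 265, the triangle is acute, so the smallest enclosing circle is the circumcircle.
Circumcentre = (1.7, -0.7), r² = 46.58.
r = √(46.58) ≈ 6.825.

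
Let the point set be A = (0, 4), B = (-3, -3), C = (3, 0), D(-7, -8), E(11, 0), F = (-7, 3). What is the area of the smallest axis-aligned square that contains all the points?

324

The bounding box has width 18 and height 12.
An axis-aligned square enclosing the set must have side ≥ max(width, height).
So the minimum side is max(18, 12) = 18.
Area = 18² = 324.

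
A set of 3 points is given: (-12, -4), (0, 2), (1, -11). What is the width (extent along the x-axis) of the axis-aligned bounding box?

max x = 1, min x = -12, so width = 13.

13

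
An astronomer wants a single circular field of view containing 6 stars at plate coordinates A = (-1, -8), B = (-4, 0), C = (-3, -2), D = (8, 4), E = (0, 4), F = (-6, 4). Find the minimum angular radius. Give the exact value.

8.125

A smallest enclosing disk is always determined by at most three of the input points on its boundary.
The minimum enclosing circle is determined by three boundary points: A, D, F.
Their circumcentre is (1, -0.125) with r² = 66.015625.
The farthest remaining point B is at distance² 25.015625 ≤ 66.015625.
r = √(66.015625) = 8.125.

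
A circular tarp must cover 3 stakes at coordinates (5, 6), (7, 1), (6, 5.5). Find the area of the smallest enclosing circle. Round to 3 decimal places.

Call the three points A, B, C in the order given.
Side lengths²: AB² = 29, AC² = 1.25, BC² = 21.25.
Since AB² = 29 ≥ 21.25 + 1.25 = 22.5, the angle opposite AB is not acute, so the smallest enclosing circle has AB as diameter.
Centre = midpoint of AB = (6, 3.5), r² = 29/4 = 7.25.
Area = π·r² = π·7.25 ≈ 22.777.

22.777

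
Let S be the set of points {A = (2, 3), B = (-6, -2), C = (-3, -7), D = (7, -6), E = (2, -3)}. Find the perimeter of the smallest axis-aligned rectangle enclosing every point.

46

Width = max x − min x = 7 − (-6) = 13.
Height = max y − min y = 3 − (-7) = 10.
Perimeter = 2(13 + 10) = 46.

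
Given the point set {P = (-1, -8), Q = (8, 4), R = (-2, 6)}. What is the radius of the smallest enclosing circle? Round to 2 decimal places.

7.78

Side lengths²: PQ² = 225, PR² = 197, QR² = 104.
Since PQ² = 225 < 197 + 104 = 301, the triangle is acute, so the smallest enclosing circle is the circumcircle.
Circumcentre = (85/46, -35/46), r² = 64025/1058.
r = √(64025/1058) ≈ 7.78.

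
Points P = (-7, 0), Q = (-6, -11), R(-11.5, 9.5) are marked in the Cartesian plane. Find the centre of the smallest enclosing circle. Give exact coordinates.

(-8.75, -0.75)

Side lengths²: PQ² = 122, PR² = 110.5, QR² = 450.5.
Since QR² = 450.5 ≥ 122 + 110.5 = 232.5, the angle opposite QR is not acute, so the smallest enclosing circle has QR as diameter.
Centre = midpoint of QR = (-8.75, -0.75), r² = 450.5/4 = 112.625.
Centre = (-8.75, -0.75).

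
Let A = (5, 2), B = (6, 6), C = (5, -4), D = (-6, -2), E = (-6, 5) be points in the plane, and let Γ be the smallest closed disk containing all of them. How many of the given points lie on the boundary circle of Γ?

The minimum enclosing circle is determined by three boundary points: B, C, D.
Their circumcentre is (9/28, 85/56) with r² = 164125/3136.
The farthest remaining point E is at distance² 163341/3136 ≤ 164125/3136.
The points at distance exactly r from the centre are B, C, D — 3 points.

3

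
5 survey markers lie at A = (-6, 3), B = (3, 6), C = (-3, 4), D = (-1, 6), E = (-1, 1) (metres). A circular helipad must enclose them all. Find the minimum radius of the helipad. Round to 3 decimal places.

The farthest pair is A–B with squared distance 90. The circle on this segment as diameter has centre (-1.5, 4.5) and r² = 90/4 = 22.5.
Check C: distance² to centre = 2.5 ≤ 22.5, so it lies inside.
All remaining points lie in this disk, and no smaller disk contains both endpoints, so this is the minimum enclosing circle.
r = √(22.5) ≈ 4.743.

4.743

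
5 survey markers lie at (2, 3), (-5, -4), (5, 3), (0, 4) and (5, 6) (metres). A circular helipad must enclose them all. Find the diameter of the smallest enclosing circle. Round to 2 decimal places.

14.14

The minimum enclosing circle of a finite set is fixed by two of the points (as a diameter) or three (as a circumcircle).
The farthest pair is (-5, -4)–(5, 6) with squared distance 200. The circle on this segment as diameter has centre (0, 1) and r² = 200/4 = 50.
Check (2, 3): distance² to centre = 8 ≤ 50, so it lies inside.
All remaining points lie in this disk, and no smaller disk contains both endpoints, so this is the minimum enclosing circle.
Diameter = 2r = 2√50 ≈ 14.14.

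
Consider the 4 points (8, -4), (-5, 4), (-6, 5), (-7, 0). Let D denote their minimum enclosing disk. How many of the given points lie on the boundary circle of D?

2

The farthest pair is (8, -4)–(-6, 5) with squared distance 277. The circle on this segment as diameter has centre (1, 0.5) and r² = 277/4 = 69.25.
Check (-5, 4): distance² to centre = 48.25 ≤ 69.25, so it lies inside.
All remaining points lie in this disk, and no smaller disk contains both endpoints, so this is the minimum enclosing circle.
The points at distance exactly r from the centre are (8, -4), (-6, 5) — 2 points.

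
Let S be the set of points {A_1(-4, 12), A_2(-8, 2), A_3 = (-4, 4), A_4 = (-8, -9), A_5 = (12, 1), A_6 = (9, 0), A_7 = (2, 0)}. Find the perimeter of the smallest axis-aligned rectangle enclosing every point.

82

Width = max x − min x = 12 − (-8) = 20.
Height = max y − min y = 12 − (-9) = 21.
Perimeter = 2(20 + 21) = 82.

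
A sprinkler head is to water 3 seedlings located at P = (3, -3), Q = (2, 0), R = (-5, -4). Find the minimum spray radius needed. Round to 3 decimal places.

4.111

Side lengths²: PQ² = 10, PR² = 65, QR² = 65.
Since QR² = 65 < 65 + 10 = 75, the triangle is acute, so the smallest enclosing circle is the circumcircle.
Circumcentre = (-1.1, -2.7), r² = 16.9.
r = √(16.9) ≈ 4.111.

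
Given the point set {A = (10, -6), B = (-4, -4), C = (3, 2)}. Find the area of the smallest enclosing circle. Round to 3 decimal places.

Side lengths²: AB² = 200, AC² = 113, BC² = 85.
Since AB² = 200 ≥ 113 + 85 = 198, the angle opposite AB is not acute, so the smallest enclosing circle has AB as diameter.
Centre = midpoint of AB = (3, -5), r² = 200/4 = 50.
Area = π·r² = π·50 ≈ 157.080.

157.080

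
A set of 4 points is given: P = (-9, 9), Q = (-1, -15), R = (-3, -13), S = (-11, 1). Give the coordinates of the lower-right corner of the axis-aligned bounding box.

x-range [-11, -1], y-range [-15, 9].
The lower-right corner is (-1, -15).

(-1, -15)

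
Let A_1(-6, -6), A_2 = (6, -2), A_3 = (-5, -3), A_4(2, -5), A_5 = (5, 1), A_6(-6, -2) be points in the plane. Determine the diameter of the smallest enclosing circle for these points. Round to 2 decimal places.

A smallest enclosing disk is always determined by at most three of the input points on its boundary.
The farthest pair is A_1–A_5 with squared distance 170. The circle on this segment as diameter has centre (-0.5, -2.5) and r² = 170/4 = 42.5.
Check A_2: distance² to centre = 42.5 ≤ 42.5, so it lies inside.
All remaining points lie in this disk, and no smaller disk contains both endpoints, so this is the minimum enclosing circle.
Diameter = 2r = 2√(42.5) ≈ 13.04.

13.04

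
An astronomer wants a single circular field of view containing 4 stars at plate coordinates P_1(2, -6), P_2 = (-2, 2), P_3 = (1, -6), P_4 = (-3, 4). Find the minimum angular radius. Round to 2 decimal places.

5.59

The minimum enclosing circle of a finite set is fixed by two of the points (as a diameter) or three (as a circumcircle).
The farthest pair is P_1–P_4 with squared distance 125. The circle on this segment as diameter has centre (-0.5, -1) and r² = 125/4 = 31.25.
Check P_2: distance² to centre = 11.25 ≤ 31.25, so it lies inside.
All remaining points lie in this disk, and no smaller disk contains both endpoints, so this is the minimum enclosing circle.
r = √(31.25) ≈ 5.59.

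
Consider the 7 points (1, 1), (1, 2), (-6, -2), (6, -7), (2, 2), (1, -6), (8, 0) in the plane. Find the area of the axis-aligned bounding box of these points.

126

x ranges over [-6, 8], width 14.
y ranges over [-7, 2], height 9.
Area = 14 × 9 = 126.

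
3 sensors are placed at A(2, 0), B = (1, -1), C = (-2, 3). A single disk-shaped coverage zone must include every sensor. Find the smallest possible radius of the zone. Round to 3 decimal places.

2.525

Side lengths²: AB² = 2, AC² = 25, BC² = 25.
Since BC² = 25 < 25 + 2 = 27, the triangle is acute, so the smallest enclosing circle is the circumcircle.
Circumcentre = (-3/14, 17/14), r² = 625/98.
r = √(625/98) ≈ 2.525.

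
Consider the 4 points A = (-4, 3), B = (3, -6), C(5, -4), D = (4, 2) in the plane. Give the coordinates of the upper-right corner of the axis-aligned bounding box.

x-range [-4, 5], y-range [-6, 3].
The upper-right corner is (5, 3).

(5, 3)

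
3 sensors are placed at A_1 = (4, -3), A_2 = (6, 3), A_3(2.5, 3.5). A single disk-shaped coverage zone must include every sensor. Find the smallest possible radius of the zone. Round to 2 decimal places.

Side lengths²: A_1A_2² = 40, A_1A_3² = 44.5, A_2A_3² = 12.5.
Since A_1A_3² = 44.5 < 40 + 12.5 = 52.5, the triangle is acute, so the smallest enclosing circle is the circumcircle.
Circumcentre = (169/44, 17/44), r² = 11125/968.
r = √(11125/968) ≈ 3.39.

3.39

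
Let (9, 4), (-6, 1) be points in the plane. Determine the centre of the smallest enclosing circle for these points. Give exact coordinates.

(1.5, 2.5)

The smallest circle enclosing two points has them as diameter endpoints.
Centre = midpoint = (1.5, 2.5); r² = |(9, 4)−(-6, 1)|²/4 = 234/4 = 58.5.
Centre = (1.5, 2.5).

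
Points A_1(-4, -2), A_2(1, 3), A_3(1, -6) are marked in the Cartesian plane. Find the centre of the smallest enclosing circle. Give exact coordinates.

(0.5, -1.5)

Side lengths²: A_1A_2² = 50, A_1A_3² = 41, A_2A_3² = 81.
Since A_2A_3² = 81 < 50 + 41 = 91, the triangle is acute, so the smallest enclosing circle is the circumcircle.
Circumcentre = (0.5, -1.5), r² = 20.5.
Centre = (0.5, -1.5).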